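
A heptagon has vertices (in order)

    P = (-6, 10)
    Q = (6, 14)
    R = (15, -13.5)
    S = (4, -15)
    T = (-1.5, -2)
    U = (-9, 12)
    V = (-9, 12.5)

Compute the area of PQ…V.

Σ = (-144) + (-291) + (-171) + (-30.5) + (-36) + (-4.5) + (-15) = -692
Area = |Σ|/2 = 346.

346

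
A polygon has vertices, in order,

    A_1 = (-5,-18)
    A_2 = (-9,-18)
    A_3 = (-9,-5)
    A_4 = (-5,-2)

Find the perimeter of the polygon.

38

|A_1A_2| = √((-4)² + (0)²) = √16 = 4
|A_2A_3| = √((0)² + (13)²) = √169 = 13
|A_3A_4| = √((4)² + (3)²) = √25 = 5
|A_4A_1| = √((0)² + (-16)²) = √256 = 16
Perimeter = 4 + 13 + 5 + 16 = 38.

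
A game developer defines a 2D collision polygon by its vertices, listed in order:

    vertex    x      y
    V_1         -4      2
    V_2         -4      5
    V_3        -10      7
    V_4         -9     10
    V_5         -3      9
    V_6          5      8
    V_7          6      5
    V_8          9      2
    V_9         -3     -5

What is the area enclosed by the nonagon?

134

Σ = (-12) + (22) + (-37) + (-51) + (-69) + (-23) + (-33) + (-39) + (-26) = -268
Area = |Σ|/2 = 134.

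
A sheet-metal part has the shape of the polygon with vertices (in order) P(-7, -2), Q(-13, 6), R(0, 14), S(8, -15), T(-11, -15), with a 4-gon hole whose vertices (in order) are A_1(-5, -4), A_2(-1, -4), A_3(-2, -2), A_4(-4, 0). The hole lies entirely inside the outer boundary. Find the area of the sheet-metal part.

Outer boundary:
P→Q: (-7)(6) − (-13)(-2) = -68
Q→R: (-13)(14) − (0)(6) = -182
R→S: (0)(-15) − (8)(14) = -112
S→T: (8)(-15) − (-11)(-15) = -285
T→P: (-11)(-2) − (-7)(-15) = -83
Σ = -730
Area = |Σ|/2 = 365.
Hole:
Apply the shoelace formula: 2A = Σ (x_i·y_{i+1} − x_{i+1}·y_i), indices taken mod 4.
Cross-terms: 16, -6, -8, 16  ⇒  Σ = 18
Area = |Σ|/2 = 9.
Net area = 365 − 9 = 356.

356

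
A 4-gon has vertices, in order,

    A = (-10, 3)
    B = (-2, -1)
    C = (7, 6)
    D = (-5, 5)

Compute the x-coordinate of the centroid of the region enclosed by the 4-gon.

Apply the surveyor's formula. First the cross-terms c_i = x_i·y_{i+1} − x_{i+1}·y_i:
  16, -5, 65, 35  ⇒  2A = 111, A = 55.5.
Then Σ (x_i + x_{i+1})·c_i = -612, so x̄ = -612 / (6·55.5) = -68/37.

-68/37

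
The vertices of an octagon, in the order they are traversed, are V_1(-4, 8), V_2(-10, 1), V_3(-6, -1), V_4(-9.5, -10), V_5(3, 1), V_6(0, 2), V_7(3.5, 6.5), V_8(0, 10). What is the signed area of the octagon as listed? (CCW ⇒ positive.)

Apply the shoelace (surveyor's) formula: 2A = Σ (x_i·y_{i+1} − x_{i+1}·y_i), indices taken mod 8.
Cross-terms: 76, 16, 50.5, 20.5, 6, -7, 35, 40  ⇒  Σ = 237
Signed area = Σ/2 = 118.5 (positive ⇒ counter-clockwise traversal).

118.5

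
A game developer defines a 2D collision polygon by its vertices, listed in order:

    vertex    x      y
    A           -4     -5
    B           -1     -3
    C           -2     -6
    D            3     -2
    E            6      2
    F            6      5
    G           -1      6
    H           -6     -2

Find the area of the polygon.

Apply Gauss's area formula: 2A = Σ (x_i·y_{i+1} − x_{i+1}·y_i), indices taken mod 8.
A→B: (-4)(-3) − (-1)(-5) = 7
B→C: (-1)(-6) − (-2)(-3) = 0
C→D: (-2)(-2) − (3)(-6) = 22
D→E: (3)(2) − (6)(-2) = 18
E→F: (6)(5) − (6)(2) = 18
F→G: (6)(6) − (-1)(5) = 41
G→H: (-1)(-2) − (-6)(6) = 38
H→A: (-6)(-5) − (-4)(-2) = 22
Σ = 166
Area = |Σ|/2 = 83.

83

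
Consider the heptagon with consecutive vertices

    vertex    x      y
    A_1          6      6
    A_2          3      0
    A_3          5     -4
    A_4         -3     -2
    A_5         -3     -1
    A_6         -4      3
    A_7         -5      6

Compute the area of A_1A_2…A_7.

Apply the surveyor's formula: 2A = Σ (x_i·y_{i+1} − x_{i+1}·y_i), indices taken mod 7.
Σ = (-18) + (-12) + (-22) + (-3) + (-13) + (-9) + (-66) = -143
Area = |Σ|/2 = 71.5.

71.5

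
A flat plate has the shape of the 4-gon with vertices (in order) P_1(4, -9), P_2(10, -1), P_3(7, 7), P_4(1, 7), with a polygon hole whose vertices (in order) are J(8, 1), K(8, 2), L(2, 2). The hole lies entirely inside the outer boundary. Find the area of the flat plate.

81

Outer boundary:
Σ = (86) + (77) + (42) + (-37) = 168
Area = |Σ|/2 = 84.
Hole:
Apply the shoelace formula: 2A = Σ (x_i·y_{i+1} − x_{i+1}·y_i), indices taken mod 3.
Σ = (8) + (12) + (-14) = 6
Area = |Σ|/2 = 3.
Net area = 84 − 3 = 81.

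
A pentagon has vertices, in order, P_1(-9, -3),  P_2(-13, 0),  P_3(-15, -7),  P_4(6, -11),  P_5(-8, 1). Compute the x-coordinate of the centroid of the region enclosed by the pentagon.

-395/63

Apply the shoelace (surveyor's) formula. First the cross-terms c_i = x_i·y_{i+1} − x_{i+1}·y_i:
  -39, 91, 207, -82, 33  ⇒  2A = 210, A = 105.
Then Σ (x_i + x_{i+1})·c_i = -3950, so x̄ = -3950 / (6·105) = -395/63.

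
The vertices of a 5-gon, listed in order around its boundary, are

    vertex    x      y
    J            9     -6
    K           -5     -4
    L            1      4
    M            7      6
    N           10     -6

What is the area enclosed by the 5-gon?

Cross-terms: -66, -16, -22, -102, -6  ⇒  Σ = -212
Area = |Σ|/2 = 106.

106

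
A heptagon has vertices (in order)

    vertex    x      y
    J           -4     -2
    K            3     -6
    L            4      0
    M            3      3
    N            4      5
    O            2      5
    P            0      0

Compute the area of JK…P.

39.5

Σ = (30) + (24) + (12) + (3) + (10) + (0) + (0) = 79
Area = |Σ|/2 = 39.5.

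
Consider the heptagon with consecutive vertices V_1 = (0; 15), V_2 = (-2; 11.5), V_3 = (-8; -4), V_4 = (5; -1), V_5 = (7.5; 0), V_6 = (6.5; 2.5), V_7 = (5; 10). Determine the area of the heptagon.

155.875

Apply the surveyor's formula: 2A = Σ (x_i·y_{i+1} − x_{i+1}·y_i), indices taken mod 7.
Σ = (30) + (100) + (28) + (7.5) + (18.75) + (52.5) + (75) = 311.75
Area = |Σ|/2 = 155.875.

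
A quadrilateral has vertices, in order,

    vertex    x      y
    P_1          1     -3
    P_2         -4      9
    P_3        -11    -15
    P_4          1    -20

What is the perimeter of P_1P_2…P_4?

|P_1P_2| = √((-5)² + (12)²) = √169 = 13
|P_2P_3| = √((-7)² + (-24)²) = √625 = 25
|P_3P_4| = √((12)² + (-5)²) = √169 = 13
|P_4P_1| = √((0)² + (17)²) = √289 = 17
Perimeter = 13 + 25 + 13 + 17 = 68.

68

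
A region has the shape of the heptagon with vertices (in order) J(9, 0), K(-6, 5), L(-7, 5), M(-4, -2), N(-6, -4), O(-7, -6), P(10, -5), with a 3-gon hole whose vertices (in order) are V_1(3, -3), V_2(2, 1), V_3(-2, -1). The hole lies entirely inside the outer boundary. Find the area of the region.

109

Outer boundary:
J→K: (9)(5) − (-6)(0) = 45
K→L: (-6)(5) − (-7)(5) = 5
L→M: (-7)(-2) − (-4)(5) = 34
M→N: (-4)(-4) − (-6)(-2) = 4
N→O: (-6)(-6) − (-7)(-4) = 8
O→P: (-7)(-5) − (10)(-6) = 95
P→J: (10)(0) − (9)(-5) = 45
Σ = 236
Area = |Σ|/2 = 118.
Hole:
Apply the shoelace formula: 2A = Σ (x_i·y_{i+1} − x_{i+1}·y_i), indices taken mod 3.
Cross-terms: 9, 0, 9  ⇒  Σ = 18
Area = |Σ|/2 = 9.
Net area = 118 − 9 = 109.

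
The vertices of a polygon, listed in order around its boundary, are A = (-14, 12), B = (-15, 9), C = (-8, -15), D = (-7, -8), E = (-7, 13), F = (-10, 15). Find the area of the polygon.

Σ = (54) + (297) + (-41) + (-147) + (25) + (90) = 278
Area = |Σ|/2 = 139.

139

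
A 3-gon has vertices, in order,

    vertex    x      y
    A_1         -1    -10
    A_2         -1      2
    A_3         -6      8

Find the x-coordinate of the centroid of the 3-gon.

Apply the surveyor's formula. First the cross-terms c_i = x_i·y_{i+1} − x_{i+1}·y_i:
  -12, 4, 68  ⇒  2A = 60, A = 30.
Then Σ (x_i + x_{i+1})·c_i = -480, so x̄ = -480 / (6·30) = -8/3.

-8/3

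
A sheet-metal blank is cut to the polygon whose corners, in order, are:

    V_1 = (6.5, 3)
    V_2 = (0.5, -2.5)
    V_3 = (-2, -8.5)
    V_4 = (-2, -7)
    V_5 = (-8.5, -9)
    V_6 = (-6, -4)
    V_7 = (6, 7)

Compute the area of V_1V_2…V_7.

68.5

Σ = (-17.75) + (-9.25) + (-3) + (-41.5) + (-20) + (-18) + (-27.5) = -137
Area = |Σ|/2 = 68.5.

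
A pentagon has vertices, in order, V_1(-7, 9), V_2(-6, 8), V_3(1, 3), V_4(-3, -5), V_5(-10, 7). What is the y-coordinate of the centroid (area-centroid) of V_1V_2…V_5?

Apply the shoelace formula. First the cross-terms c_i = x_i·y_{i+1} − x_{i+1}·y_i:
  -2, -26, 4, -71, -41  ⇒  2A = -136, A = -68.
Then Σ (y_i + y_{i+1})·c_i = -1126, so ȳ = -1126 / (6·(-68)) = 563/204.

563/204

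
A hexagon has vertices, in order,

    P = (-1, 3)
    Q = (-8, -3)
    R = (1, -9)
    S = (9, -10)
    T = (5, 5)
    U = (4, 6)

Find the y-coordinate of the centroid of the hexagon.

-613/222

Apply the surveyor's formula. First the cross-terms c_i = x_i·y_{i+1} − x_{i+1}·y_i:
  27, 75, 71, 95, 10, 18  ⇒  2A = 296, A = 148.
Then Σ (y_i + y_{i+1})·c_i = -2452, so ȳ = -2452 / (6·148) = -613/222.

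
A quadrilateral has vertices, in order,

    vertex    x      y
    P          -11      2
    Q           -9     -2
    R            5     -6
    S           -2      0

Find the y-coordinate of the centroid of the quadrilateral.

Apply the shoelace formula. First the cross-terms c_i = x_i·y_{i+1} − x_{i+1}·y_i:
  40, 64, -12, -4  ⇒  2A = 88, A = 44.
Then Σ (y_i + y_{i+1})·c_i = -448, so ȳ = -448 / (6·44) = -56/33.

-56/33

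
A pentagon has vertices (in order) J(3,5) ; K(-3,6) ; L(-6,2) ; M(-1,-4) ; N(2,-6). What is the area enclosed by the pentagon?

65.5

Σ = (33) + (30) + (26) + (14) + (28) = 131
Area = |Σ|/2 = 65.5.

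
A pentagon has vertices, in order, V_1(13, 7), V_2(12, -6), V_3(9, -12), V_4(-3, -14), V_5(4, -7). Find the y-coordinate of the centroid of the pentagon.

-1351/218

Apply Gauss's area formula. First the cross-terms c_i = x_i·y_{i+1} − x_{i+1}·y_i:
  -162, -90, -162, 77, 119  ⇒  2A = -218, A = -109.
Then Σ (y_i + y_{i+1})·c_i = 4053, so ȳ = 4053 / (6·(-109)) = -1351/218.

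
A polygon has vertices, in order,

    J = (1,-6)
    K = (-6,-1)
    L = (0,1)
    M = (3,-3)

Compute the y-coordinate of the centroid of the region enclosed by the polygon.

Apply the surveyor's formula. First the cross-terms c_i = x_i·y_{i+1} − x_{i+1}·y_i:
  -37, -6, -3, -15  ⇒  2A = -61, A = -30.5.
Then Σ (y_i + y_{i+1})·c_i = 400, so ȳ = 400 / (6·(-30.5)) = -400/183.

-400/183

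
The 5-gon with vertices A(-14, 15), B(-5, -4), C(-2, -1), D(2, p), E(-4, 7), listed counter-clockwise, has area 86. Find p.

The doubled signed area Σ (x_i y_{i+1} − x_{i+1} y_i) is linear in p.
With p=0 it equals 182; the coefficient of p is 2 (from the two edges through D).
So 2·p + 182 = 2·86 = 172 ⇒ p = -5.

-5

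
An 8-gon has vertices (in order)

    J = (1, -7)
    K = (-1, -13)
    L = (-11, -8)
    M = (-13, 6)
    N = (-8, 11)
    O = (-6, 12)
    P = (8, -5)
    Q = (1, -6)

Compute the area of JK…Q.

Σ = (-20) + (-135) + (-170) + (-95) + (-30) + (-66) + (-43) + (-1) = -560
Area = |Σ|/2 = 280.

280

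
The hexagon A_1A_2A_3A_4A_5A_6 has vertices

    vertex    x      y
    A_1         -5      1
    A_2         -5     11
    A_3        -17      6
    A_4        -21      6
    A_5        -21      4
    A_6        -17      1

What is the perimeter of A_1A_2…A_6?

46

|A_1A_2| = √((0)² + (10)²) = √100 = 10
|A_2A_3| = √((-12)² + (-5)²) = √169 = 13
|A_3A_4| = √((-4)² + (0)²) = √16 = 4
|A_4A_5| = √((0)² + (-2)²) = √4 = 2
|A_5A_6| = √((4)² + (-3)²) = √25 = 5
|A_6A_1| = √((12)² + (0)²) = √144 = 12
Perimeter = 10 + 13 + 4 + 2 + 5 + 12 = 46.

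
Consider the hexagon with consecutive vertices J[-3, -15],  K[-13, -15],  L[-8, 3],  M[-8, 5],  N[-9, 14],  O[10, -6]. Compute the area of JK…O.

323

Apply Gauss's area formula: 2A = Σ (x_i·y_{i+1} − x_{i+1}·y_i), indices taken mod 6.
Σ = (-150) + (-159) + (-16) + (-67) + (-86) + (-168) = -646
Area = |Σ|/2 = 323.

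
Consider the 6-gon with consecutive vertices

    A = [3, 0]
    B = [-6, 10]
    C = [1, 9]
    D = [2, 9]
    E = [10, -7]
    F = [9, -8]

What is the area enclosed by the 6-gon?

Apply Gauss's area formula: 2A = Σ (x_i·y_{i+1} − x_{i+1}·y_i), indices taken mod 6.
Σ = (30) + (-64) + (-9) + (-104) + (-17) + (24) = -140
Area = |Σ|/2 = 70.

70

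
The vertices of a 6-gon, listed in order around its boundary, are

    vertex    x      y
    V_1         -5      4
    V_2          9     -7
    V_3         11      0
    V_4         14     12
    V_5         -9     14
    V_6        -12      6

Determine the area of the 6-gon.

Apply Gauss's area formula: 2A = Σ (x_i·y_{i+1} − x_{i+1}·y_i), indices taken mod 6.
V_1→V_2: (-5)(-7) − (9)(4) = -1
V_2→V_3: (9)(0) − (11)(-7) = 77
V_3→V_4: (11)(12) − (14)(0) = 132
V_4→V_5: (14)(14) − (-9)(12) = 304
V_5→V_6: (-9)(6) − (-12)(14) = 114
V_6→V_1: (-12)(4) − (-5)(6) = -18
Σ = 608
Area = |Σ|/2 = 304.

304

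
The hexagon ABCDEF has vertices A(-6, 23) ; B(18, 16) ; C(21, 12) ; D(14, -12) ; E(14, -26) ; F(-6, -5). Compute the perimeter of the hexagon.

126

|AB| = √((24)² + (-7)²) = √625 = 25
|BC| = √((3)² + (-4)²) = √25 = 5
|CD| = √((-7)² + (-24)²) = √625 = 25
|DE| = √((0)² + (-14)²) = √196 = 14
|EF| = √((-20)² + (21)²) = √841 = 29
|FA| = √((0)² + (28)²) = √784 = 28
Perimeter = 25 + 5 + 25 + 14 + 29 + 28 = 126.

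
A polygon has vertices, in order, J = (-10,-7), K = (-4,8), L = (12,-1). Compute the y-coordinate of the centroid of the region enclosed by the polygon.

Apply Gauss's area formula. First the cross-terms c_i = x_i·y_{i+1} − x_{i+1}·y_i:
  -108, -92, -94  ⇒  2A = -294, A = -147.
Then Σ (y_i + y_{i+1})·c_i = 0, so ȳ = 0 / (6·(-147)) = 0.

0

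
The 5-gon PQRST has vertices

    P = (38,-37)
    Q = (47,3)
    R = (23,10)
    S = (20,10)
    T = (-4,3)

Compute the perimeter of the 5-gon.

152

|PQ| = √((9)² + (40)²) = √1681 = 41
|QR| = √((-24)² + (7)²) = √625 = 25
|RS| = √((-3)² + (0)²) = √9 = 3
|ST| = √((-24)² + (-7)²) = √625 = 25
|TP| = √((42)² + (-40)²) = √3364 = 58
Perimeter = 41 + 25 + 3 + 25 + 58 = 152.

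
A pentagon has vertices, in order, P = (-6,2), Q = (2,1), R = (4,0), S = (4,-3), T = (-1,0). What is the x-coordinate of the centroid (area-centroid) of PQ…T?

25/31

Apply the shoelace (surveyor's) formula. First the cross-terms c_i = x_i·y_{i+1} − x_{i+1}·y_i:
  -10, -4, -12, -3, -2  ⇒  2A = -31, A = -15.5.
Then Σ (x_i + x_{i+1})·c_i = -75, so x̄ = -75 / (6·(-15.5)) = 25/31.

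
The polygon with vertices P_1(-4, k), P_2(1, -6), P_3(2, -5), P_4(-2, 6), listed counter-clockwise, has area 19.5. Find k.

Write out the shoelace sum; only the two edges meeting at P_1 involve k:
2·Area = [((-2)·k − (-4)·6) + ((-4)·(-6) − 1·k)] + 9
       = -3·k + 57 = 39
⇒ k = 6.

6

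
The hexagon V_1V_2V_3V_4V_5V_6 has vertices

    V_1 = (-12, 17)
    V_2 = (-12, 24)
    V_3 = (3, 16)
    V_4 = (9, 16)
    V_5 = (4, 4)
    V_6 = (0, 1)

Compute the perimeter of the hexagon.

68

|V_1V_2| = √((0)² + (7)²) = √49 = 7
|V_2V_3| = √((15)² + (-8)²) = √289 = 17
|V_3V_4| = √((6)² + (0)²) = √36 = 6
|V_4V_5| = √((-5)² + (-12)²) = √169 = 13
|V_5V_6| = √((-4)² + (-3)²) = √25 = 5
|V_6V_1| = √((-12)² + (16)²) = √400 = 20
Perimeter = 7 + 17 + 6 + 13 + 5 + 20 = 68.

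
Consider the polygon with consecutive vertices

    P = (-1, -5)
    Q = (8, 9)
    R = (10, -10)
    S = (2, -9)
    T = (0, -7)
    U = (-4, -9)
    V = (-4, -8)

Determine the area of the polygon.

Σ = (31) + (-170) + (-70) + (-14) + (-28) + (-4) + (12) = -243
Area = |Σ|/2 = 121.5.

121.5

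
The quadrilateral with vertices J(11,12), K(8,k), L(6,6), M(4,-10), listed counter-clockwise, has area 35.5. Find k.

9

The doubled signed area Σ (x_i y_{i+1} − x_{i+1} y_i) is linear in k.
With k=0 it equals 26; the coefficient of k is 5 (from the two edges through K).
So 5·k + 26 = 2·35.5 = 71 ⇒ k = 9.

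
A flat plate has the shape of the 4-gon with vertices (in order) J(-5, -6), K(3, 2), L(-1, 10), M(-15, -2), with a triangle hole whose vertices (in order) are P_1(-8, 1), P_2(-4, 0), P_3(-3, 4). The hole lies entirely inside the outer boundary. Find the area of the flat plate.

Outer boundary:
J→K: (-5)(2) − (3)(-6) = 8
K→L: (3)(10) − (-1)(2) = 32
L→M: (-1)(-2) − (-15)(10) = 152
M→J: (-15)(-6) − (-5)(-2) = 80
Σ = 272
Area = |Σ|/2 = 136.
Hole:
Apply the surveyor's formula: 2A = Σ (x_i·y_{i+1} − x_{i+1}·y_i), indices taken mod 3.
Cross-terms: 4, -16, 29  ⇒  Σ = 17
Area = |Σ|/2 = 8.5.
Net area = 136 − 8.5 = 127.5.

127.5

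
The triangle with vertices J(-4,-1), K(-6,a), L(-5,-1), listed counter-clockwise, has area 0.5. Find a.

Write out the shoelace sum; only the two edges meeting at K involve a:
2·Area = [((-4)·a − (-6)·(-1)) + ((-6)·(-1) − (-5)·a)] + 1
       = 1·a + 1 = 1
⇒ a = 0.

0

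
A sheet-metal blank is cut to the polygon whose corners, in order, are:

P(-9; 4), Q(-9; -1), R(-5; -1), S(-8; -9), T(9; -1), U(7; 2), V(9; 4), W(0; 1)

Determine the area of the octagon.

Apply the shoelace (surveyor's) formula: 2A = Σ (x_i·y_{i+1} − x_{i+1}·y_i), indices taken mod 8.
Σ = (45) + (4) + (37) + (89) + (25) + (10) + (9) + (9) = 228
Area = |Σ|/2 = 114.

114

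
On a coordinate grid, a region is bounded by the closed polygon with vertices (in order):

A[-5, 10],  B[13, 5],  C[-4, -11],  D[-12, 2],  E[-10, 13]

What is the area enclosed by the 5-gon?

294.5

Cross-terms: -155, -123, -140, -136, -35  ⇒  Σ = -589
Area = |Σ|/2 = 294.5.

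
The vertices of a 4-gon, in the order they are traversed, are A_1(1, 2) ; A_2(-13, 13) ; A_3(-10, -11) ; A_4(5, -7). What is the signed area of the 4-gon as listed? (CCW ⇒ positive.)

A_1→A_2: (1)(13) − (-13)(2) = 39
A_2→A_3: (-13)(-11) − (-10)(13) = 273
A_3→A_4: (-10)(-7) − (5)(-11) = 125
A_4→A_1: (5)(2) − (1)(-7) = 17
Σ = 454
Signed area = Σ/2 = 227 (positive ⇒ counter-clockwise traversal).

227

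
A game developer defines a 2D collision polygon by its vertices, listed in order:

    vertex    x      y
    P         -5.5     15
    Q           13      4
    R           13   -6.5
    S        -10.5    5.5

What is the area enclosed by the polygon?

Apply Gauss's area formula: 2A = Σ (x_i·y_{i+1} − x_{i+1}·y_i), indices taken mod 4.
Σ = (-217) + (-136.5) + (3.25) + (-127.25) = -477.5
Area = |Σ|/2 = 238.75.

238.75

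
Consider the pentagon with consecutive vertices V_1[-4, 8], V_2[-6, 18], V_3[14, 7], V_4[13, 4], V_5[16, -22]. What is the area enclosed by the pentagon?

Apply the surveyor's formula: 2A = Σ (x_i·y_{i+1} − x_{i+1}·y_i), indices taken mod 5.
Cross-terms: -24, -294, -35, -350, 40  ⇒  Σ = -663
Area = |Σ|/2 = 331.5.

331.5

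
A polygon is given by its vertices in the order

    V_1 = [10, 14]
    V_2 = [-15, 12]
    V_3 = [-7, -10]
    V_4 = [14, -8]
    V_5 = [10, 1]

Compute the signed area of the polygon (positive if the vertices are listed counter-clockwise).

492

Apply the shoelace formula: 2A = Σ (x_i·y_{i+1} − x_{i+1}·y_i), indices taken mod 5.
Cross-terms: 330, 234, 196, 94, 130  ⇒  Σ = 984
Signed area = Σ/2 = 492 (positive ⇒ counter-clockwise traversal).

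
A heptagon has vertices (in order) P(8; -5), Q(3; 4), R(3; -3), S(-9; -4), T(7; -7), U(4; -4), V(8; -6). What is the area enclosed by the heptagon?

47

Apply the shoelace (surveyor's) formula: 2A = Σ (x_i·y_{i+1} − x_{i+1}·y_i), indices taken mod 7.
Σ = (47) + (-21) + (-39) + (91) + (0) + (8) + (8) = 94
Area = |Σ|/2 = 47.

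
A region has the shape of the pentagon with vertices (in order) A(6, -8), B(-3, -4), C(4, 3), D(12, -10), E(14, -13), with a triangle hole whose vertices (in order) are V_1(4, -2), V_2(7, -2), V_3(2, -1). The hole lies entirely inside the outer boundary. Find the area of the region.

82

Outer boundary:
Apply Gauss's area formula: 2A = Σ (x_i·y_{i+1} − x_{i+1}·y_i), indices taken mod 5.
Σ = (-48) + (7) + (-76) + (-16) + (-34) = -167
Area = |Σ|/2 = 83.5.
Hole:
Σ = (6) + (-3) + (0) = 3
Area = |Σ|/2 = 1.5.
Net area = 83.5 − 1.5 = 82.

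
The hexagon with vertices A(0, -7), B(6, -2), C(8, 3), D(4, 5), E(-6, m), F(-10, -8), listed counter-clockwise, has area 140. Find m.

2

Write out the shoelace sum; only the two edges meeting at E involve m:
2·Area = [(4·m − (-6)·5) + ((-6)·(-8) − (-10)·m)] + 174
       = 14·m + 252 = 280
⇒ m = 2.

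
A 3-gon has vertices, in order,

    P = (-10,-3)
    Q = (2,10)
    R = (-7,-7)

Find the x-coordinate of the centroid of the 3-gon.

-5

Apply the shoelace (surveyor's) formula. First the cross-terms c_i = x_i·y_{i+1} − x_{i+1}·y_i:
  -94, 56, -49  ⇒  2A = -87, A = -43.5.
Then Σ (x_i + x_{i+1})·c_i = 1305, so x̄ = 1305 / (6·(-43.5)) = -5.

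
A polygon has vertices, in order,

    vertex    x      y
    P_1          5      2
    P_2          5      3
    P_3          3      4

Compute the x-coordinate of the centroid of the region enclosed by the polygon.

Apply the shoelace (surveyor's) formula. First the cross-terms c_i = x_i·y_{i+1} − x_{i+1}·y_i:
  5, 11, -14  ⇒  2A = 2, A = 1.
Then Σ (x_i + x_{i+1})·c_i = 26, so x̄ = 26 / (6·1) = 13/3.

13/3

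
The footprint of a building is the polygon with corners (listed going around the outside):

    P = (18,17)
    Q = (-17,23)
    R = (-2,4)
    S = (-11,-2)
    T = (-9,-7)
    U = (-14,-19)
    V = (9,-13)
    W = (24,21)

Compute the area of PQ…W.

Σ = (703) + (-22) + (48) + (59) + (73) + (353) + (501) + (30) = 1745
Area = |Σ|/2 = 872.5.

872.5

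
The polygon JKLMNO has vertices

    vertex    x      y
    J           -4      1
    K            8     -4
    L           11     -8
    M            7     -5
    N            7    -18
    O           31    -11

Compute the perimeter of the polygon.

|JK| = √((12)² + (-5)²) = √169 = 13
|KL| = √((3)² + (-4)²) = √25 = 5
|LM| = √((-4)² + (3)²) = √25 = 5
|MN| = √((0)² + (-13)²) = √169 = 13
|NO| = √((24)² + (7)²) = √625 = 25
|OJ| = √((-35)² + (12)²) = √1369 = 37
Perimeter = 13 + 5 + 5 + 13 + 25 + 37 = 98.

98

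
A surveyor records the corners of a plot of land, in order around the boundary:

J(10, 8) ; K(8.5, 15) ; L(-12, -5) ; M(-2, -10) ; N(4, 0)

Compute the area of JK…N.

Apply the surveyor's formula: 2A = Σ (x_i·y_{i+1} − x_{i+1}·y_i), indices taken mod 5.
Σ = (82) + (137.5) + (110) + (40) + (32) = 401.5
Area = |Σ|/2 = 200.75.

200.75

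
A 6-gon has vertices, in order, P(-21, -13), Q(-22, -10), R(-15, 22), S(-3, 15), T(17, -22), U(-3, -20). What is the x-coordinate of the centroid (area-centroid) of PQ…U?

Apply the shoelace formula. First the cross-terms c_i = x_i·y_{i+1} − x_{i+1}·y_i:
  -76, -634, -159, -189, -406, -381  ⇒  2A = -1845, A = -922.5.
Then Σ (x_i + x_{i+1})·c_i = 30402, so x̄ = 30402 / (6·(-922.5)) = -1126/205.

-1126/205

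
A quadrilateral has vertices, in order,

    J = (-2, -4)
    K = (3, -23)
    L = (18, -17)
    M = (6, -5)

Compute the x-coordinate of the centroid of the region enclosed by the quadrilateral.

373/57

Apply Gauss's area formula. First the cross-terms c_i = x_i·y_{i+1} − x_{i+1}·y_i:
  58, 363, 12, -34  ⇒  2A = 399, A = 199.5.
Then Σ (x_i + x_{i+1})·c_i = 7833, so x̄ = 7833 / (6·199.5) = 373/57.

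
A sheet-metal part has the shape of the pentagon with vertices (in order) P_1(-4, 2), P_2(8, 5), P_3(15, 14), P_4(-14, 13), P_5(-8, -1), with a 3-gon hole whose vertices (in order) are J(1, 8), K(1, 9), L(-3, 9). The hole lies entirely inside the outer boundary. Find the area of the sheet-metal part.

243

Outer boundary:
P_1→P_2: (-4)(5) − (8)(2) = -36
P_2→P_3: (8)(14) − (15)(5) = 37
P_3→P_4: (15)(13) − (-14)(14) = 391
P_4→P_5: (-14)(-1) − (-8)(13) = 118
P_5→P_1: (-8)(2) − (-4)(-1) = -20
Σ = 490
Area = |Σ|/2 = 245.
Hole:
Apply the surveyor's formula: 2A = Σ (x_i·y_{i+1} − x_{i+1}·y_i), indices taken mod 3.
J→K: (1)(9) − (1)(8) = 1
K→L: (1)(9) − (-3)(9) = 36
L→J: (-3)(8) − (1)(9) = -33
Σ = 4
Area = |Σ|/2 = 2.
Net area = 245 − 2 = 243.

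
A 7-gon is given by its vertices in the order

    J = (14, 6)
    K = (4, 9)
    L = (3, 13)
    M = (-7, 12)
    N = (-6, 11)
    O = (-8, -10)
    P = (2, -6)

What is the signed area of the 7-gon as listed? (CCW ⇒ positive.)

Apply Gauss's area formula: 2A = Σ (x_i·y_{i+1} − x_{i+1}·y_i), indices taken mod 7.
J→K: (14)(9) − (4)(6) = 102
K→L: (4)(13) − (3)(9) = 25
L→M: (3)(12) − (-7)(13) = 127
M→N: (-7)(11) − (-6)(12) = -5
N→O: (-6)(-10) − (-8)(11) = 148
O→P: (-8)(-6) − (2)(-10) = 68
P→J: (2)(6) − (14)(-6) = 96
Σ = 561
Signed area = Σ/2 = 280.5 (positive ⇒ counter-clockwise traversal).

280.5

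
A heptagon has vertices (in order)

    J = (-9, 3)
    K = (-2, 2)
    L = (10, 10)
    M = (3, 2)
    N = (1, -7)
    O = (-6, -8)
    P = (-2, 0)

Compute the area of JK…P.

Apply the shoelace (surveyor's) formula: 2A = Σ (x_i·y_{i+1} − x_{i+1}·y_i), indices taken mod 7.
Σ = (-12) + (-40) + (-10) + (-23) + (-50) + (-16) + (-6) = -157
Area = |Σ|/2 = 78.5.

78.5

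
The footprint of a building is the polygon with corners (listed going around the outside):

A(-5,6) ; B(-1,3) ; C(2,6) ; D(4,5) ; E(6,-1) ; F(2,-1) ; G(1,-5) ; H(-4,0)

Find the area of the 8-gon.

Apply the surveyor's formula: 2A = Σ (x_i·y_{i+1} − x_{i+1}·y_i), indices taken mod 8.
Σ = (-9) + (-12) + (-14) + (-34) + (-4) + (-9) + (-20) + (-24) = -126
Area = |Σ|/2 = 63.

63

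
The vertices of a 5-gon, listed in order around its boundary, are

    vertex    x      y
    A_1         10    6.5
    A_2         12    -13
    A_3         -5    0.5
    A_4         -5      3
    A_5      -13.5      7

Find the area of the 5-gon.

Apply Gauss's area formula: 2A = Σ (x_i·y_{i+1} − x_{i+1}·y_i), indices taken mod 5.
Σ = (-208) + (-59) + (-12.5) + (5.5) + (-157.75) = -431.75
Area = |Σ|/2 = 215.875.

215.875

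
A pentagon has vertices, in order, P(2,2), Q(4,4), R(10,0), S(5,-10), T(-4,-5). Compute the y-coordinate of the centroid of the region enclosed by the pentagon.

-603/203

Apply the shoelace formula. First the cross-terms c_i = x_i·y_{i+1} − x_{i+1}·y_i:
  0, -40, -100, -65, 2  ⇒  2A = -203, A = -101.5.
Then Σ (y_i + y_{i+1})·c_i = 1809, so ȳ = 1809 / (6·(-101.5)) = -603/203.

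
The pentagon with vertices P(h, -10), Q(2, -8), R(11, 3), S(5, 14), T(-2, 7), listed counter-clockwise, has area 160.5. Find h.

1

Write out the shoelace sum; only the two edges meeting at P involve h:
2·Area = [((-2)·(-10) − h·7) + (h·(-8) − 2·(-10))] + 296
       = -15·h + 336 = 321
⇒ h = 1.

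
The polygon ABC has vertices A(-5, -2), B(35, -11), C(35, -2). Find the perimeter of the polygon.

|AB| = √((40)² + (-9)²) = √1681 = 41
|BC| = √((0)² + (9)²) = √81 = 9
|CA| = √((-40)² + (0)²) = √1600 = 40
Perimeter = 41 + 9 + 40 = 90.

90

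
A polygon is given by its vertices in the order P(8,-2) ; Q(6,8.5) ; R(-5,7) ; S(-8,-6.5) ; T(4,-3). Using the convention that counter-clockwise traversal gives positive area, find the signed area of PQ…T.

Apply the surveyor's formula: 2A = Σ (x_i·y_{i+1} − x_{i+1}·y_i), indices taken mod 5.
Σ = (80) + (84.5) + (88.5) + (50) + (16) = 319
Signed area = Σ/2 = 159.5 (positive ⇒ counter-clockwise traversal).

159.5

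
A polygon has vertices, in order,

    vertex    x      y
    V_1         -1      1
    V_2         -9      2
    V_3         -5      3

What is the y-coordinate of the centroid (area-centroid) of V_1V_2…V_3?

Apply the shoelace formula. First the cross-terms c_i = x_i·y_{i+1} − x_{i+1}·y_i:
  7, -17, -2  ⇒  2A = -12, A = -6.
Then Σ (y_i + y_{i+1})·c_i = -72, so ȳ = -72 / (6·(-6)) = 2.

2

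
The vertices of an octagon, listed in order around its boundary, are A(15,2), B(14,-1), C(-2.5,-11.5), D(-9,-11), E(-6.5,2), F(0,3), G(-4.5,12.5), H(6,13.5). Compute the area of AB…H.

Apply the shoelace (surveyor's) formula: 2A = Σ (x_i·y_{i+1} − x_{i+1}·y_i), indices taken mod 8.
Cross-terms: -43, -163.5, -76, -89.5, -19.5, 13.5, -135.75, -190.5  ⇒  Σ = -704.25
Area = |Σ|/2 = 352.125.

352.125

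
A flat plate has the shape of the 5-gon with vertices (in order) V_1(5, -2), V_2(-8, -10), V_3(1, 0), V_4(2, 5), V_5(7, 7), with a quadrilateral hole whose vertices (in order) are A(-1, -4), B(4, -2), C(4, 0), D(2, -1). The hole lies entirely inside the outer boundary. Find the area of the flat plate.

54

Outer boundary:
Σ = (-66) + (10) + (5) + (-21) + (-49) = -121
Area = |Σ|/2 = 60.5.
Hole:
Σ = (18) + (8) + (-4) + (-9) = 13
Area = |Σ|/2 = 6.5.
Net area = 60.5 − 6.5 = 54.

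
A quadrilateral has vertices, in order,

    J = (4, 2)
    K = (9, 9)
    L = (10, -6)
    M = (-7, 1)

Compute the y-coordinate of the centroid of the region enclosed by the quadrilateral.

8/33

Apply the shoelace (surveyor's) formula. First the cross-terms c_i = x_i·y_{i+1} − x_{i+1}·y_i:
  18, -144, -32, -18  ⇒  2A = -176, A = -88.
Then Σ (y_i + y_{i+1})·c_i = -128, so ȳ = -128 / (6·(-88)) = 8/33.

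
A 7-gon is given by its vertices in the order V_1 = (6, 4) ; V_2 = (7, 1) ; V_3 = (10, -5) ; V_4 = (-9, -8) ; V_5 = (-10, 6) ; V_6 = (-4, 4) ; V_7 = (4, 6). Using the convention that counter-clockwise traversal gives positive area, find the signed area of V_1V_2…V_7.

Σ = (-22) + (-45) + (-125) + (-134) + (-16) + (-40) + (-20) = -402
Signed area = Σ/2 = -201 (negative ⇒ clockwise traversal).

-201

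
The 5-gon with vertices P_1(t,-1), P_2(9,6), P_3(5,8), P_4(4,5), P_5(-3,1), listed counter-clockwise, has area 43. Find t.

4

Write out the shoelace sum; only the two edges meeting at P_1 involve t:
2·Area = [((-3)·(-1) − t·1) + (t·6 − 9·(-1))] + 54
       = 5·t + 66 = 86
⇒ t = 4.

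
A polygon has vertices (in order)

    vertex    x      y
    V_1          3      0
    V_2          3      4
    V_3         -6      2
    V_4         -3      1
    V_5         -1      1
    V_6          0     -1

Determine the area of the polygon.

22

Apply the shoelace (surveyor's) formula: 2A = Σ (x_i·y_{i+1} − x_{i+1}·y_i), indices taken mod 6.
V_1→V_2: (3)(4) − (3)(0) = 12
V_2→V_3: (3)(2) − (-6)(4) = 30
V_3→V_4: (-6)(1) − (-3)(2) = 0
V_4→V_5: (-3)(1) − (-1)(1) = -2
V_5→V_6: (-1)(-1) − (0)(1) = 1
V_6→V_1: (0)(0) − (3)(-1) = 3
Σ = 44
Area = |Σ|/2 = 22.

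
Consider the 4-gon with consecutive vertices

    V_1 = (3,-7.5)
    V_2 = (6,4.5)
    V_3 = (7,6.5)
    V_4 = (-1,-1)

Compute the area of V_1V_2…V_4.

Apply Gauss's area formula: 2A = Σ (x_i·y_{i+1} − x_{i+1}·y_i), indices taken mod 4.
Cross-terms: 58.5, 7.5, -0.5, 10.5  ⇒  Σ = 76
Area = |Σ|/2 = 38.

38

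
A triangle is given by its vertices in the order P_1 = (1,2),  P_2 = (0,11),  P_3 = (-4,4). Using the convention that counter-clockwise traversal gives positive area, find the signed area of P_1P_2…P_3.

21.5

Apply Gauss's area formula: 2A = Σ (x_i·y_{i+1} − x_{i+1}·y_i), indices taken mod 3.
P_1→P_2: (1)(11) − (0)(2) = 11
P_2→P_3: (0)(4) − (-4)(11) = 44
P_3→P_1: (-4)(2) − (1)(4) = -12
Σ = 43
Signed area = Σ/2 = 21.5 (positive ⇒ counter-clockwise traversal).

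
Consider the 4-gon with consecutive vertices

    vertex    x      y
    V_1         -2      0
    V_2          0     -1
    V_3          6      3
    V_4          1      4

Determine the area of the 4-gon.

Apply Gauss's area formula: 2A = Σ (x_i·y_{i+1} − x_{i+1}·y_i), indices taken mod 4.
Σ = (2) + (6) + (21) + (8) = 37
Area = |Σ|/2 = 18.5.

18.5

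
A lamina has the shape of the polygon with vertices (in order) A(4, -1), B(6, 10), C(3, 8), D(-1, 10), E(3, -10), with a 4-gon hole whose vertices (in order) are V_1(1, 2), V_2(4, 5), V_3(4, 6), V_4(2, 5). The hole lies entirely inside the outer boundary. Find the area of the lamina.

Outer boundary:
Apply the shoelace (surveyor's) formula: 2A = Σ (x_i·y_{i+1} − x_{i+1}·y_i), indices taken mod 5.
Cross-terms: 46, 18, 38, -20, 37  ⇒  Σ = 119
Area = |Σ|/2 = 59.5.
Hole:
Apply Gauss's area formula: 2A = Σ (x_i·y_{i+1} − x_{i+1}·y_i), indices taken mod 4.
V_1→V_2: (1)(5) − (4)(2) = -3
V_2→V_3: (4)(6) − (4)(5) = 4
V_3→V_4: (4)(5) − (2)(6) = 8
V_4→V_1: (2)(2) − (1)(5) = -1
Σ = 8
Area = |Σ|/2 = 4.
Net area = 59.5 − 4 = 55.5.

55.5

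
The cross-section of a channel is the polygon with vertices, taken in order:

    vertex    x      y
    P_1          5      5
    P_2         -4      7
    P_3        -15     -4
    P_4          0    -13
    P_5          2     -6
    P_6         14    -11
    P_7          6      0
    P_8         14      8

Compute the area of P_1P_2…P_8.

301.5

Σ = (55) + (121) + (195) + (26) + (62) + (66) + (48) + (30) = 603
Area = |Σ|/2 = 301.5.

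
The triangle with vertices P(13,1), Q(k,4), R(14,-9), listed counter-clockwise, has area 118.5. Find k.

-11

Write out the shoelace sum; only the two edges meeting at Q involve k:
2·Area = [(13·4 − k·1) + (k·(-9) − 14·4)] + 131
       = -10·k + 127 = 237
⇒ k = -11.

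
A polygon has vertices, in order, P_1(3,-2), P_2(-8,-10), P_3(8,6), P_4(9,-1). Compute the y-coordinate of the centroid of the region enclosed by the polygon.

-53/91

Apply Gauss's area formula. First the cross-terms c_i = x_i·y_{i+1} − x_{i+1}·y_i:
  -46, 32, -62, -15  ⇒  2A = -91, A = -45.5.
Then Σ (y_i + y_{i+1})·c_i = 159, so ȳ = 159 / (6·(-45.5)) = -53/91.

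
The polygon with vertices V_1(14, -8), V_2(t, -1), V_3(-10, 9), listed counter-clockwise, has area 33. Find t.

8

The doubled signed area Σ (x_i y_{i+1} − x_{i+1} y_i) is linear in t.
With t=0 it equals -70; the coefficient of t is 17 (from the two edges through V_2).
So 17·t + -70 = 2·33 = 66 ⇒ t = 8.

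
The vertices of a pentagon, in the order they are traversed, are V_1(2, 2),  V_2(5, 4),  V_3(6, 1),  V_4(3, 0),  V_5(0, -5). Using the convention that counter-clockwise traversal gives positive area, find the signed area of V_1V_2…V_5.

Σ = (-2) + (-19) + (-3) + (-15) + (10) = -29
Signed area = Σ/2 = -14.5 (negative ⇒ clockwise traversal).

-14.5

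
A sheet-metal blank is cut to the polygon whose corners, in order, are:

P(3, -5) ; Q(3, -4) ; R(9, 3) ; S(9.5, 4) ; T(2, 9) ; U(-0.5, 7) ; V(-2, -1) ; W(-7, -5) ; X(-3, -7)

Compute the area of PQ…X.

P→Q: (3)(-4) − (3)(-5) = 3
Q→R: (3)(3) − (9)(-4) = 45
R→S: (9)(4) − (9.5)(3) = 7.5
S→T: (9.5)(9) − (2)(4) = 77.5
T→U: (2)(7) − (-0.5)(9) = 18.5
U→V: (-0.5)(-1) − (-2)(7) = 14.5
V→W: (-2)(-5) − (-7)(-1) = 3
W→X: (-7)(-7) − (-3)(-5) = 34
X→P: (-3)(-5) − (3)(-7) = 36
Σ = 239
Area = |Σ|/2 = 119.5.

119.5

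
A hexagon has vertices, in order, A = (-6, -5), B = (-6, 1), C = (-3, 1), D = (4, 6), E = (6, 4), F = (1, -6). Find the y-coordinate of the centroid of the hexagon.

-35/54

Apply the surveyor's formula. First the cross-terms c_i = x_i·y_{i+1} − x_{i+1}·y_i:
  -36, -3, -22, -20, -40, -41  ⇒  2A = -162, A = -81.
Then Σ (y_i + y_{i+1})·c_i = 315, so ȳ = 315 / (6·(-81)) = -35/54.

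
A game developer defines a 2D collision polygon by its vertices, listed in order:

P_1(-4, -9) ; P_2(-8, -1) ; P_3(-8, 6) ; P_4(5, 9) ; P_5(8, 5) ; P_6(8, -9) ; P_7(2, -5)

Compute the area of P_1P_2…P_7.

222.5

Apply the shoelace (surveyor's) formula: 2A = Σ (x_i·y_{i+1} − x_{i+1}·y_i), indices taken mod 7.
P_1→P_2: (-4)(-1) − (-8)(-9) = -68
P_2→P_3: (-8)(6) − (-8)(-1) = -56
P_3→P_4: (-8)(9) − (5)(6) = -102
P_4→P_5: (5)(5) − (8)(9) = -47
P_5→P_6: (8)(-9) − (8)(5) = -112
P_6→P_7: (8)(-5) − (2)(-9) = -22
P_7→P_1: (2)(-9) − (-4)(-5) = -38
Σ = -445
Area = |Σ|/2 = 222.5.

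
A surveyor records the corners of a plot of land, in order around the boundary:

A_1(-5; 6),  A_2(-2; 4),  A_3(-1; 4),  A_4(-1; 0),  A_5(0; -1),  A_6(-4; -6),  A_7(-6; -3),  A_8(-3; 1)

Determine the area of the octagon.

31.5

Apply the shoelace formula: 2A = Σ (x_i·y_{i+1} − x_{i+1}·y_i), indices taken mod 8.
Cross-terms: -8, -4, 4, 1, -4, -24, -15, -13  ⇒  Σ = -63
Area = |Σ|/2 = 31.5.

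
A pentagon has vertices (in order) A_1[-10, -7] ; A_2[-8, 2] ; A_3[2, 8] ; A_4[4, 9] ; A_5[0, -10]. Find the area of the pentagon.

Apply the surveyor's formula: 2A = Σ (x_i·y_{i+1} − x_{i+1}·y_i), indices taken mod 5.
Cross-terms: -76, -68, -14, -40, -100  ⇒  Σ = -298
Area = |Σ|/2 = 149.

149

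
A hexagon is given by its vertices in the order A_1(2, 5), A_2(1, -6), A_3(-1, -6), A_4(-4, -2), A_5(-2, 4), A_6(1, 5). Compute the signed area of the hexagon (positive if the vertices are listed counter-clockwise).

-45

Apply Gauss's area formula: 2A = Σ (x_i·y_{i+1} − x_{i+1}·y_i), indices taken mod 6.
Σ = (-17) + (-12) + (-22) + (-20) + (-14) + (-5) = -90
Signed area = Σ/2 = -45 (negative ⇒ clockwise traversal).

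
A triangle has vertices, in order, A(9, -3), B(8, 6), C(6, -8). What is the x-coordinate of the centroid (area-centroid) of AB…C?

Apply the shoelace (surveyor's) formula. First the cross-terms c_i = x_i·y_{i+1} − x_{i+1}·y_i:
  78, -100, 54  ⇒  2A = 32, A = 16.
Then Σ (x_i + x_{i+1})·c_i = 736, so x̄ = 736 / (6·16) = 23/3.

23/3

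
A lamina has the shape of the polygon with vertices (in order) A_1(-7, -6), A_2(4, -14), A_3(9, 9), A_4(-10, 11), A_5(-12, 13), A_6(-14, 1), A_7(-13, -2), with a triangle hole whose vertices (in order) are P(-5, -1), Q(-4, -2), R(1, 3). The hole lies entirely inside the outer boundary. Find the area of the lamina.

370

Outer boundary:
Apply the shoelace (surveyor's) formula: 2A = Σ (x_i·y_{i+1} − x_{i+1}·y_i), indices taken mod 7.
Cross-terms: 122, 162, 189, 2, 170, 41, 64  ⇒  Σ = 750
Area = |Σ|/2 = 375.
Hole:
Apply the shoelace formula: 2A = Σ (x_i·y_{i+1} − x_{i+1}·y_i), indices taken mod 3.
Cross-terms: 6, -10, 14  ⇒  Σ = 10
Area = |Σ|/2 = 5.
Net area = 375 − 5 = 370.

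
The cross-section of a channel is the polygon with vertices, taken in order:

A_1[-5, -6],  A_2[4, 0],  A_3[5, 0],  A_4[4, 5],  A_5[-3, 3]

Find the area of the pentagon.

54.5

Apply the surveyor's formula: 2A = Σ (x_i·y_{i+1} − x_{i+1}·y_i), indices taken mod 5.
Cross-terms: 24, 0, 25, 27, 33  ⇒  Σ = 109
Area = |Σ|/2 = 54.5.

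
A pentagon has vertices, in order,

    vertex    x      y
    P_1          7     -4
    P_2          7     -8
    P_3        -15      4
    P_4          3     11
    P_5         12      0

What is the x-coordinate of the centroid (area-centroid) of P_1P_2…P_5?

Apply the shoelace formula. First the cross-terms c_i = x_i·y_{i+1} − x_{i+1}·y_i:
  -28, -92, -177, -132, -48  ⇒  2A = -477, A = -238.5.
Then Σ (x_i + x_{i+1})·c_i = -424, so x̄ = -424 / (6·(-238.5)) = 8/27.

8/27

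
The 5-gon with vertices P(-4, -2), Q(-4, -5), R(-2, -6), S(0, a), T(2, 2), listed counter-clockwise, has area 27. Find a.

Write out the shoelace sum; only the two edges meeting at S involve a:
2·Area = [((-2)·a − 0·(-6)) + (0·2 − 2·a)] + 30
       = -4·a + 30 = 54
⇒ a = -6.

-6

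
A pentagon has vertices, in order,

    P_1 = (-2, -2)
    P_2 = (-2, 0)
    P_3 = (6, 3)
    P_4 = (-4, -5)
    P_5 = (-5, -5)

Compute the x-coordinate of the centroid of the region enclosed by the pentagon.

-1/99

Apply Gauss's area formula. First the cross-terms c_i = x_i·y_{i+1} − x_{i+1}·y_i:
  -4, -6, -18, -5, 0  ⇒  2A = -33, A = -16.5.
Then Σ (x_i + x_{i+1})·c_i = 1, so x̄ = 1 / (6·(-16.5)) = -1/99.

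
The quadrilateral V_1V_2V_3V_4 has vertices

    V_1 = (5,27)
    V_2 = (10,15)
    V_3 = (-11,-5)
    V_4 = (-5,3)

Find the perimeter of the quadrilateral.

78

|V_1V_2| = √((5)² + (-12)²) = √169 = 13
|V_2V_3| = √((-21)² + (-20)²) = √841 = 29
|V_3V_4| = √((6)² + (8)²) = √100 = 10
|V_4V_1| = √((10)² + (24)²) = √676 = 26
Perimeter = 13 + 29 + 10 + 26 = 78.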